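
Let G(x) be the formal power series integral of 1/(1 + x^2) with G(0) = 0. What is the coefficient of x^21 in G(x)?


1/(1 + x^2) = sum_{j>=0} (-1)^j x^(2j). Integrating termwise with G(0) = 0:
G(x) = sum_{j>=0} (-1)^j x^(2j+1) / (2j+1) = arctan(x).
Only odd powers are nonzero. For x^21 write 21 = 2*10 + 1, giving
(-1)^10 / 21 = 1/21 = 1/21.

1/21


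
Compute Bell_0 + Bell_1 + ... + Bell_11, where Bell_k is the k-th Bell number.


Recall Bell_k counts set partitions of a k-set (with Bell_0 = 1 by convention).
Bell_0 through Bell_11: 1, 1, 2, 5, 15, 52, 203, 877, 4140, 21147, 115975, 678570
Sum = 1 + 1 + 2 + 5 + 15 + 52 + 203 + 877 + 4140 + 21147 + 115975 + 678570 = 820988.

820988


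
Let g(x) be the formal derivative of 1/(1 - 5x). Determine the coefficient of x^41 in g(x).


Differentiate termwise: d/dx sum_{k>=0} 5^k x^k = sum_{k>=1} k 5^k x^(k-1) = sum_{j>=0} (j+1) 5^(j+1) x^j.
Equivalently, d/dx [1/(1 - 5x)] = 5/(1 - 5x)^2.
For j = 41: 42 * 5^42 = 42 * 227373675443232059478759765625 = 9549694368615746498107910156250.

9549694368615746498107910156250


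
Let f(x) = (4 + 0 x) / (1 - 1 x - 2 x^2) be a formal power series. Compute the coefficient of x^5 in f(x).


Write f(x) = sum_{k>=0} a_k x^k. Multiplying both sides by 1 - 1 x - 2 x^2 gives
(1 - 1 x - 2 x^2) sum_{k>=0} a_k x^k = 4 + 0 x.
Matching coefficients:
 x^0: a_0 = 4
 x^1: a_1 - 1 a_0 = 0  =>  a_1 = 1*4 + 0 = 4
 x^k (k >= 2): a_k = 1 a_{k-1} + 2 a_{k-2}.
Iterating: a_2 = 12, a_3 = 20, a_4 = 44, a_5 = 84.
So the coefficient of x^5 is 84.

84


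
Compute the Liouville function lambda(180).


The Liouville function is lambda(k) = (-1)^Omega(k), where Omega(k) counts the prime factors of k with multiplicity.
Factoring: 180 = 2 * 2 * 3 * 3 * 5, so Omega(180) = 5.
lambda(180) = (-1)^5 = -1.

-1


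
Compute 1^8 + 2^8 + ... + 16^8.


This power sum has a closed form given by Faulhaber's formula
sum_{k=1}^{m} k^p = (1 / (p + 1)) * sum_{j=0}^{p} C(p + 1, j) B_j m^(p + 1 - j),
but for small m direct computation is fastest:
1 + 256 + 6561 + 65536 + 390625 + 1679616 + 5764801 + 16777216 + 43046721 + 100000000 + 214358881 + 429981696 + 815730721 + 1475789056 + 2562890625 + 4294967296 = 9961449608.

9961449608


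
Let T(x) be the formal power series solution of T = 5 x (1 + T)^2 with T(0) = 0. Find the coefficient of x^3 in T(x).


Apply the Lagrange inversion formula: if T = 5 x * phi(T) with phi(t) = (1 + t)^2, then [x^n] T = 5^n * (1/n) [t^(n-1)] phi(t)^n = 5^n * (1/n) [t^(n-1)] (1 + t)^(2n) = 5^n * (1/n) C(2n, n-1).
Using the identity C(2n, n-1) = C(2n, n) * n / (n+1), the unscaled factor equals C(2n, n) / (n+1) = C_n, the n-th Catalan number.
For n = 3: C_3 = C(6, 3) / 4 = 20/4 = 5.
With the 5^3 = 125 factor, the coefficient is 125 * 5 = 625.

625


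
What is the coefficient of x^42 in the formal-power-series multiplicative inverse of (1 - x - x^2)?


Let the inverse be f(x) = sum_{k>=0} a_k x^k. From f(x) * (1 - x - x^2) = 1 and matching coefficients:
 x^0: a_0 = 1.
 x^1: a_1 - a_0 = 0, so a_1 = 1.
 x^k (k >= 2): a_k - a_{k-1} - a_{k-2} = 0, i.e. a_k = a_{k-1} + a_{k-2}.
This is the Fibonacci-type recurrence shifted so that a_0 = a_1 = 1.
Iterating: a_0=1, a_1=1, a_2=2, a_3=3, a_4=5, a_5=8, a_6=13, a_7=21, a_8=34, a_9=55, ...
a_42 = 433494437.

433494437


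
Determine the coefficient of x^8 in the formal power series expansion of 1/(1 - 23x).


The geometric series identity gives 1/(1 - c x) = sum_{k>=0} c^k x^k, so the coefficient of x^k is c^k.
Here c = 23 and k = 8.
Computing: 23^8 = 78310985281

78310985281


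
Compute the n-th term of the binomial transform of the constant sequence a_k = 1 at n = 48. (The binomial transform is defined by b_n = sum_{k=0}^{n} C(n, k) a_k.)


With a_k = 1 for all k, b_n = sum_{k=0}^{n} C(n, k) = 2^n by the binomial theorem.
For n = 48: 2^48 = 281474976710656.

281474976710656


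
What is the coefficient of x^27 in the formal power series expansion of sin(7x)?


The Maclaurin series is sin(t) = sum_{k>=0} (-1)^k t^(2k+1) / (2k+1)!, so substituting t = 7x, only odd powers of x are nonzero, with coefficient of x^(2k+1) equal to (-1)^k 7^(2k+1) / (2k+1)!.
Write 27 = 2*13 + 1, giving the coefficient (-1)^13 * 7^27 / 27! = -65712362363534280139543/10888869450418352160768000000 = -191581231380566414401/31745975074105982976000000.

-191581231380566414401/31745975074105982976000000


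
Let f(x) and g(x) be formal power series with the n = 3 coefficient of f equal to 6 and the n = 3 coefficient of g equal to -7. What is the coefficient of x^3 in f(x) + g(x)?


Addition of formal power series is termwise.
The coefficient of x^3 in f + g = 6 + -7
= -1

-1


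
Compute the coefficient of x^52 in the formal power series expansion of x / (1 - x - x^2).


Let f(x) = sum_{k>=0} a_k x^k. Multiplying f(x) * (1 - x - x^2) = x and matching coefficients gives a_0 = 0, a_1 = 1, and a_k = a_{k-1} + a_{k-2} for k >= 2. These are the Fibonacci numbers F_k.
Iterating from F_0 = 0, F_1 = 1:
F_0=0, F_1=1, F_2=1, F_3=2, F_4=3, F_5=5, F_6=8, F_7=13, F_8=21, F_9=34, ...
F_52 = 32951280099.

32951280099


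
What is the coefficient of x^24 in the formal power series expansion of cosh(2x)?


The Maclaurin series is cosh(t) = sum_{m>=0} t^(2m) / (2m)!, so substituting t = 2x, only even powers of x are nonzero, with coefficient of x^(2m) equal to 2^(2m) / (2m)!.
For x^24 the coefficient is 2^24/24! = 16777216/620448401733239439360000 = 4/147926426347074375.

4/147926426347074375


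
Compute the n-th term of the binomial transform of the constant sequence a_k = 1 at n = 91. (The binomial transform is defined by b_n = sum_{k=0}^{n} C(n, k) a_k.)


With a_k = 1 for all k, b_n = sum_{k=0}^{n} C(n, k) = 2^n by the binomial theorem.
For n = 91: 2^91 = 2475880078570760549798248448.

2475880078570760549798248448


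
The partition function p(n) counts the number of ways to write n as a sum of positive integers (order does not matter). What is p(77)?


Using the generating function prod_{k>=1} 1/(1-x^k), we compute p(77).
By dynamic programming over parts 1 through 77:
p(77) = 10619863

10619863


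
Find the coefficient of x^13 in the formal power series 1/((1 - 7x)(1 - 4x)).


By partial fractions or Cauchy convolution:
The coefficient equals sum_{k=0}^{13} 7^k * 4^(13-k).
= 225984879131

225984879131


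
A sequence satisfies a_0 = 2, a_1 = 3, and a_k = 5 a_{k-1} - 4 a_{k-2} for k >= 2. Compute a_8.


The characteristic equation is t^2 - 5 t + 4 = 0, with roots r_1 = 4 and r_2 = 1 (so c_1 = r_1 + r_2, c_2 = -r_1 r_2 as required).
One can use the closed form a_n = A r_1^n + B r_2^n, but direct iteration is more reliable:
a_0 = 2, a_1 = 3, a_2 = 7, a_3 = 23, a_4 = 87, a_5 = 343, a_6 = 1367, a_7 = 5463, a_8 = 21847.
So a_8 = 21847.

21847


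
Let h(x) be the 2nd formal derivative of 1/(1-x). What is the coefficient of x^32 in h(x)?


Differentiating 2 times: d^2/dx^2 [1/(1-x)] = 2!/(1-x)^3.
The expansion 1/(1-x)^3 = sum_{k>=0} C(k+2, 2) x^k, so the coefficient of x^n in 2!/(1-x)^3 is 2! * C(n+2, 2).
For n = 32: 2 * C(34, 2) = 2 * 561 = 1122

1122


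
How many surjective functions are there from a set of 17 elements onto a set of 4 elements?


By inclusion-exclusion on which target elements are missed, the number of surjections from an n-set onto a k-set is
surj(n, k) = sum_{j=0}^{k} (-1)^j C(k, j) (k - j)^n.
Equivalently surj(n, k) = k! * S(n, k), where S(n, k) is the Stirling number of the second kind.
For n = 17, k = 4:
S(17, 4) = 694337290, so
surj = 4! * 694337290 = 24 * 694337290 = 16664094960.

16664094960


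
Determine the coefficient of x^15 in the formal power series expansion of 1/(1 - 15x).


The geometric series identity gives 1/(1 - c x) = sum_{k>=0} c^k x^k, so the coefficient of x^k is c^k.
Here c = 15 and k = 15.
Computing: 15^15 = 437893890380859375

437893890380859375


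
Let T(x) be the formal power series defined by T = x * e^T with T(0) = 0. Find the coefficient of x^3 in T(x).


Apply the Lagrange inversion formula: if T = x * phi(T) with phi(t) = e^t, then
[x^n] T = (1/n) [t^(n-1)] phi(t)^n = (1/n) [t^(n-1)] e^(n t) = (1/n) * n^(n-1) / (n-1)! = n^(n-1) / n!.
When c = 1 this is the Cayley count of rooted labeled trees on n vertices, divided by n!.
For n = 3: 3^2 / 3! = 9/6 = 3/2.

3/2


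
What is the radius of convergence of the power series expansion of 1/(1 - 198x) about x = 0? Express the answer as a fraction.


Expanding 1/(1 - 198x) = sum_{k>=0} 198^k x^k, the series converges when |198x| < 1, i.e., |x| < 1/198.
So the radius of convergence is 1/198 = 1/198.

1/198


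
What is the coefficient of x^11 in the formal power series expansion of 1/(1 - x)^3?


The expansion 1/(1 - x)^r = sum_{k>=0} C(k + r - 1, r - 1) x^k follows from the multiset / negative-binomial theorem (or from repeated differentiation of the geometric series).
For r = 3 and k = 11:
C(13, 2) = 6227020800 / (2 * 39916800) = 78.

78


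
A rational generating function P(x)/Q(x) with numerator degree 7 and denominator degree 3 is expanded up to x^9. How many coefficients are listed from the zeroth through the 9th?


Expanding up to x^9 gives the coefficients for x^0, x^1, ..., x^9.
That is 9 + 1 = 10 coefficients in total.

10


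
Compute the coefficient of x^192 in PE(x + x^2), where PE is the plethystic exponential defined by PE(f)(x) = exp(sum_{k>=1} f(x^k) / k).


With f(x) = x + x^2, the exponent is sum_{k>=1} (x^k + x^(2k)) / k = -ln(1 - x) - ln(1 - x^2). Exponentiating:
PE(x + x^2) = 1 / ((1 - x)(1 - x^2)).
This is the generating function for partitions of n into parts of size 1 or 2. The number of 2's can be any j in 0..96, and the rest are 1's, so
[x^192] = floor(192/2) + 1 = 97.

97


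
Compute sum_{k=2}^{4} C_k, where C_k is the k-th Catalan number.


C_2 through C_4: 2, 5, 14
Sum = 2 + 5 + 14
= 21

21


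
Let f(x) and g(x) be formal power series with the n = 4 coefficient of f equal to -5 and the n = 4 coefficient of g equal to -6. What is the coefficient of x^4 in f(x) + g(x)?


Addition of formal power series is termwise.
The coefficient of x^4 in f + g = -5 + -6
= -11

-11


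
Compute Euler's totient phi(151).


phi(n) counts integers in [1, n] coprime to n. Using the multiplicative formula phi(n) = n * prod_{p | n} (1 - 1/p):
151 = 151, so
phi(151) = 151 * (1 - 1/151) = 150.

150


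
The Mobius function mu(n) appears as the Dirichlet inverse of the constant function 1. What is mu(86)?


86 = 2 * 43 (all distinct primes).
mu(86) = (-1)^2 = 1

1


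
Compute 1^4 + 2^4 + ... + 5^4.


This power sum has a closed form given by Faulhaber's formula
sum_{k=1}^{m} k^p = (1 / (p + 1)) * sum_{j=0}^{p} C(p + 1, j) B_j m^(p + 1 - j),
but for small m direct computation is fastest:
1 + 16 + 81 + 256 + 625 = 979.

979


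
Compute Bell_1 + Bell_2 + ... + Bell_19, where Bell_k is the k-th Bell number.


Recall Bell_k counts set partitions of a k-set (with Bell_0 = 1 by convention).
Bell_1 through Bell_19: 1, 2, 5, 15, 52, 203, 877, 4140, 21147, 115975, 678570, 4213597, 27644437, 190899322, 1382958545, 10480142147, 82864869804, 682076806159, 5832742205057
Sum = 1 + 2 + 5 + 15 + 52 + 203 + 877 + 4140 + 21147 + 115975 + 678570 + 4213597 + 27644437 + 190899322 + 1382958545 + 10480142147 + 82864869804 + 682076806159 + 5832742205057 = 6609770560055.

6609770560055


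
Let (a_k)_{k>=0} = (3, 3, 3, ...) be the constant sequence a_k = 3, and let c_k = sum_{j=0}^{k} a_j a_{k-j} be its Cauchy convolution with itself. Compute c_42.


Since a_j = 3 for all j >= 0, the convolution sum becomes
c_k = sum_{j=0}^{k} 3 * 3 = 9 * (k + 1).
Equivalently, the generating function of (a_k) is 3/(1 - x) and its square is 9/(1 - x)^2 = sum_{k>=0} 9(k + 1) x^k.
For k = 42: 9 * 43 = 387.

387


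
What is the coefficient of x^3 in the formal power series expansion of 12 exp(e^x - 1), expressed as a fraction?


exp(e^x - 1) is the exponential generating function for the Bell numbers Bell_k: exp(e^x - 1) = sum_{k>=0} Bell_k x^k / k!.
So the coefficient of x^3 in 12 exp(e^x - 1) is 12 Bell_3 / 3!.
Computing: Bell_3 = 5 and 3! = 6, giving
12 * 5/6 = 10.

10


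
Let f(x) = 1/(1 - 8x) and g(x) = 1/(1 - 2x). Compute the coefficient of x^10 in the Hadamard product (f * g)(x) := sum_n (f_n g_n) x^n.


f has coefficients f_k = 8^k and g has coefficients g_k = 2^k, so the Hadamard product has coefficient (f*g)_k = 8^k * 2^k = 16^k.
For k = 10: 16^10 = 1099511627776.

1099511627776


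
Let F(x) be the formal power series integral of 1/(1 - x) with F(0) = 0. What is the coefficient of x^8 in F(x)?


1/(1 - x) = sum_{k>=0} x^k. Integrating termwise and using F(0) = 0 gives
F(x) = sum_{k>=0} x^(k+1) / (k+1) = sum_{m>=1} x^m / m = -ln(1 - x).
So the coefficient of x^8 is 1/8 = 1/8.

1/8


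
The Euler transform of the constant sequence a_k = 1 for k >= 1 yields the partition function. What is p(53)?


The Euler transform converts the sequence a_k = 1 into the number of integer partitions.
Using the recurrence or dynamic programming:
p(53) = 329931

329931


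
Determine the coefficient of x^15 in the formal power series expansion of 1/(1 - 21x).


The geometric series identity gives 1/(1 - c x) = sum_{k>=0} c^k x^k, so the coefficient of x^k is c^k.
Here c = 21 and k = 15.
Computing: 21^15 = 68122318582951682301

68122318582951682301


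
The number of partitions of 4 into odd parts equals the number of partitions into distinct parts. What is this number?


Computing partitions of 4 into odd parts (1, 3, 5, ...):
Using the generating function prod_{k>=0} 1/(1-x^(2k+1)),
the count is 2

2


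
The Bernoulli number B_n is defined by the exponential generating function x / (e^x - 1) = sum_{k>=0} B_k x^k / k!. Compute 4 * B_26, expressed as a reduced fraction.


Bernoulli numbers can also be computed recursively via B_0 = 1 and sum_{j=0}^{m} C(m+1, j) B_j = 0 for m >= 1. Odd-index Bernoulli numbers vanish for k >= 3.
Computing B_26 = 8553103/6, so 4 * B_26 = 4 * 8553103/6 = 17106206/3.

17106206/3


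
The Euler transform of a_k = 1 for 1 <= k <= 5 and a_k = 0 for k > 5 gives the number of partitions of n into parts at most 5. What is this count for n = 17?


Partitions of 17 into parts at most 5:
Using generating function (1-x)^(-1)(1-x^2)^(-1)...(1-x^5)^(-1),
the coefficient of x^17 = 119

119


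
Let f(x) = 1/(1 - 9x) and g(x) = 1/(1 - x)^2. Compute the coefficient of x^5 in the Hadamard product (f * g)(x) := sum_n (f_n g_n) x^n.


f has coefficients f_k = 9^k. For g = 1/(1 - x)^2 the coefficient is g_k = C(k + 1, 1) = k + 1. The Hadamard coefficient is (f * g)_k = 9^k * (k + 1).
For k = 5: 9^5 * 6 = 59049 * 6 = 354294.

354294


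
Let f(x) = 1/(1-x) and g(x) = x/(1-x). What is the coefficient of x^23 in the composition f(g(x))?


First simplify the composition: f(g(x)) = 1/(1 - x/(1-x)) = (1-x)/((1-x) - x) = (1-x)/(1-2x).
Now extract the coefficient. Write (1-x)/(1-2x) = 1/(1-2x) - x/(1-2x).
The coefficient of x^n in 1/(1-2x) is 2^n, and in x/(1-2x) is 2^(n-1) (for n >= 1).
So the coefficient of x^23 is 2^23 - 2^22 = 8388608 - 4194304 = 4194304.

4194304


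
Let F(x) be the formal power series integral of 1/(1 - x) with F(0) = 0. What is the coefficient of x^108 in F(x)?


1/(1 - x) = sum_{k>=0} x^k. Integrating termwise and using F(0) = 0 gives
F(x) = sum_{k>=0} x^(k+1) / (k+1) = sum_{m>=1} x^m / m = -ln(1 - x).
So the coefficient of x^108 is 1/108 = 1/108.

1/108


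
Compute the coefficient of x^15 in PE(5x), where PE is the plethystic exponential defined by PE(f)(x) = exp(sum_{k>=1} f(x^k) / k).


With f(x) = 5x, the exponent is sum_{k>=1} 5 x^k / k = 5 * (-ln(1 - x)). Exponentiating:
PE(5x) = exp(-5 ln(1 - x)) = 1/(1 - x)^5.
By the negative binomial expansion, [x^n] 1/(1 - x)^5 = C(n + 4, 4).
For n = 15: C(19, 4) = 3876.

3876


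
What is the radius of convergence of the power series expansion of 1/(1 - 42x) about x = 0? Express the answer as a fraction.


Expanding 1/(1 - 42x) = sum_{k>=0} 42^k x^k, the series converges when |42x| < 1, i.e., |x| < 1/42.
So the radius of convergence is 1/42 = 1/42.

1/42


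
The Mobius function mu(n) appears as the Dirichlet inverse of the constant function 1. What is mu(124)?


124 has a squared prime factor, so mu(124) = 0.
Factorization reveals a repeated prime.

0


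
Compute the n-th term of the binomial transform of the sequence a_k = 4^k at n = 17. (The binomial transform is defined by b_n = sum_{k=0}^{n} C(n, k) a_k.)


With a_k = 4^k, b_n = sum_{k=0}^{n} C(n, k) 4^k = (1 + 4)^n by the binomial theorem.
For n = 17: (1 + 4)^17 = 5^17 = 762939453125.

762939453125


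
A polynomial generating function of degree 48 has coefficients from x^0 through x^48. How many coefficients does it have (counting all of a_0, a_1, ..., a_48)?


A polynomial of degree 48 takes the form a_0 + a_1 x + ... + a_48 x^48.
The number of coefficients is 48 + 1 = 49.

49


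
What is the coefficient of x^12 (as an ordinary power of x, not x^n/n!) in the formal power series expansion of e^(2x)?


The exponential series is e^y = sum_{k>=0} y^k / k!. Substituting y = 2x gives
e^(2x) = sum_{k>=0} 2^k x^k / k!.
So the coefficient of x^n is a^n/n! with a = 2, n = 12:
2^12 / 12! = 4096/479001600 = 4/467775

4/467775


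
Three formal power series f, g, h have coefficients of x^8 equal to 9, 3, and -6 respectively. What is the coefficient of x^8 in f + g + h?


Series addition is componentwise:
9 + 3 + -6
= 6

6


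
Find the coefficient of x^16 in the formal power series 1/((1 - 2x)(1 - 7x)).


By partial fractions or Cauchy convolution:
The coefficient equals sum_{k=0}^{16} 2^k * 7^(16-k).
= 46526102771227

46526102771227


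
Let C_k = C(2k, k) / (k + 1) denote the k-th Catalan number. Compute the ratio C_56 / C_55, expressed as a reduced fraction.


Using C_k = (2k)! / (k! (k+1)!), the ratio C_{k+1}/C_k simplifies to
C_{k+1}/C_k = [(2k+2)! / ((k+1)! (k+2)!)] * [k! (k+1)! / (2k)!]
 = (2k+2)(2k+1) / ((k+1)(k+2)) = 2(2k+1) / (k+2).
For k = 55: 2(2*55 + 1) / (55 + 2) = 222/57 = 74/19.

74/19


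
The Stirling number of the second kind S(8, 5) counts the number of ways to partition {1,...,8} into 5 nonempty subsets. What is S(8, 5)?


Using the explicit formula S(n,k) = (1/k!) sum_{j=0}^{k} (-1)^(k-j) C(k,j) j^n:
S(8, 5) = 1050
Equivalently, S(n,k) is n! times the coefficient of x^n in the EGF (e^x - 1)^k / k!.

1050


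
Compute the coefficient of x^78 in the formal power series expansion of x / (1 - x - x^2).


Let f(x) = sum_{k>=0} a_k x^k. Multiplying f(x) * (1 - x - x^2) = x and matching coefficients gives a_0 = 0, a_1 = 1, and a_k = a_{k-1} + a_{k-2} for k >= 2. These are the Fibonacci numbers F_k.
Iterating from F_0 = 0, F_1 = 1:
F_0=0, F_1=1, F_2=1, F_3=2, F_4=3, F_5=5, F_6=8, F_7=13, F_8=21, F_9=34, ...
F_78 = 8944394323791464.

8944394323791464


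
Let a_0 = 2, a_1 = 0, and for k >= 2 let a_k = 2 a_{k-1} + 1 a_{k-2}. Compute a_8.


Iterating the recurrence forward:
a_0 = 2
a_1 = 0
a_2 = 2*0 + 1*2 = 2
a_3 = 2*2 + 1*0 = 4
a_4 = 2*4 + 1*2 = 10
a_5 = 2*10 + 1*4 = 24
a_6 = 2*24 + 1*10 = 58
a_7 = 2*58 + 1*24 = 140
a_8 = 2*140 + 1*58 = 338
So a_8 = 338.

338


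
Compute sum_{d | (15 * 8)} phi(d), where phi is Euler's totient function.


First, 15 * 8 = 120. One classical identity is sum_{d | n} phi(d) = n (each k in [1, n] has a unique gcd with n, and among the k's with gcd(k, n) = n/d there are phi(d) of them). So the sum equals 120. We also verify directly:
Divisors of 120: 1, 2, 3, 4, 5, 6, 8, 10, 12, 15, 20, 24, 30, 40, 60, 120.
phi values: 1, 1, 2, 2, 4, 2, 4, 4, 4, 8, 8, 8, 8, 16, 16, 32.
Sum = 120.

120


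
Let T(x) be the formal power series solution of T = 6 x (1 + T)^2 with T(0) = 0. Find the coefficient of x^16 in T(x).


Apply the Lagrange inversion formula: if T = 6 x * phi(T) with phi(t) = (1 + t)^2, then [x^n] T = 6^n * (1/n) [t^(n-1)] phi(t)^n = 6^n * (1/n) [t^(n-1)] (1 + t)^(2n) = 6^n * (1/n) C(2n, n-1).
Using the identity C(2n, n-1) = C(2n, n) * n / (n+1), the unscaled factor equals C(2n, n) / (n+1) = C_n, the n-th Catalan number.
For n = 16: C_16 = C(32, 16) / 17 = 601080390/17 = 35357670.
With the 6^16 = 2821109907456 factor, the coefficient is 2821109907456 * 35357670 = 99747873141559787520.

99747873141559787520


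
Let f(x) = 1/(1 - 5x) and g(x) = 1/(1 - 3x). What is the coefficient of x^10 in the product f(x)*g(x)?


The coefficient of x^n in f*g is the Cauchy product: sum_{k=0}^{n} a^k * b^(n-k).
With a=5, b=3, n=10:
sum_{k=0}^{10} 5^k * 3^(10-k)
= 24325489

24325489


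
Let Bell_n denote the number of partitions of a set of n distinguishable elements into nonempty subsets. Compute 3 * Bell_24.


Bell_24 can be computed from the Bell triangle or from Dobinski's identity Bell_n = (1/e) * sum_{k>=0} k^n / k!.
Computing Bell_24 = 445958869294805289.
Then 3 * 445958869294805289 = 1337876607884415867.

1337876607884415867


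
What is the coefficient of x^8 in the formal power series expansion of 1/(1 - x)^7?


The expansion 1/(1 - x)^r = sum_{k>=0} C(k + r - 1, r - 1) x^k follows from the multiset / negative-binomial theorem (or from repeated differentiation of the geometric series).
For r = 7 and k = 8:
C(14, 6) = 87178291200 / (720 * 40320) = 3003.

3003


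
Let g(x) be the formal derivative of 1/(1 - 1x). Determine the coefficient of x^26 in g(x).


Differentiate termwise: d/dx sum_{k>=0} 1^k x^k = sum_{k>=1} k 1^k x^(k-1) = sum_{j>=0} (j+1) 1^(j+1) x^j.
Equivalently, d/dx [1/(1 - 1x)] = 1/(1 - 1x)^2.
For j = 26: 27 * 1^27 = 27 * 1 = 27.

27


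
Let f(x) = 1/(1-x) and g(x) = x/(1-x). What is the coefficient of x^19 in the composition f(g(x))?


First simplify the composition: f(g(x)) = 1/(1 - x/(1-x)) = (1-x)/((1-x) - x) = (1-x)/(1-2x).
Now extract the coefficient. Write (1-x)/(1-2x) = 1/(1-2x) - x/(1-2x).
The coefficient of x^n in 1/(1-2x) is 2^n, and in x/(1-2x) is 2^(n-1) (for n >= 1).
So the coefficient of x^19 is 2^19 - 2^18 = 524288 - 262144 = 262144.

262144


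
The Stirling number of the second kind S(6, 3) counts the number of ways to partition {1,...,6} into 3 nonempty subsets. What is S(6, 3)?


Using the explicit formula S(n,k) = (1/k!) sum_{j=0}^{k} (-1)^(k-j) C(k,j) j^n:
S(6, 3) = 90
Equivalently, S(n,k) is n! times the coefficient of x^n in the EGF (e^x - 1)^k / k!.

90


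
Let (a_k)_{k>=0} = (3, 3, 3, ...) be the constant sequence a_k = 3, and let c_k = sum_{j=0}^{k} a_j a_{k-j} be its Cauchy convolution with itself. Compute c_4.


Since a_j = 3 for all j >= 0, the convolution sum becomes
c_k = sum_{j=0}^{k} 3 * 3 = 9 * (k + 1).
Equivalently, the generating function of (a_k) is 3/(1 - x) and its square is 9/(1 - x)^2 = sum_{k>=0} 9(k + 1) x^k.
For k = 4: 9 * 5 = 45.

45


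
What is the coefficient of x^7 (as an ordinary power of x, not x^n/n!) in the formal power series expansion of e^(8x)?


The exponential series is e^y = sum_{k>=0} y^k / k!. Substituting y = 8x gives
e^(8x) = sum_{k>=0} 8^k x^k / k!.
So the coefficient of x^n is a^n/n! with a = 8, n = 7:
8^7 / 7! = 2097152/5040 = 131072/315

131072/315


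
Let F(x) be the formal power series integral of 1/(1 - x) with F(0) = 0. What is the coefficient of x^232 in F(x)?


1/(1 - x) = sum_{k>=0} x^k. Integrating termwise and using F(0) = 0 gives
F(x) = sum_{k>=0} x^(k+1) / (k+1) = sum_{m>=1} x^m / m = -ln(1 - x).
So the coefficient of x^232 is 1/232 = 1/232.

1/232


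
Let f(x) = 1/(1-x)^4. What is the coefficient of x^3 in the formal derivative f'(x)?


Differentiate: d/dx [ 1/(1-x)^r ] = r / (1-x)^(r+1).
Here r = 4, so f'(x) = 4 / (1-x)^5.
The expansion of 1/(1-x)^(r+1) has coefficient of x^n equal to C(n+r, r).
So the coefficient of x^3 in f'(x) is
4 * C(7, 4) = 4 * 35 = 140

140


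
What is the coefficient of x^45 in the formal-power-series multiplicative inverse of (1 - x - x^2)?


Let the inverse be f(x) = sum_{k>=0} a_k x^k. From f(x) * (1 - x - x^2) = 1 and matching coefficients:
 x^0: a_0 = 1.
 x^1: a_1 - a_0 = 0, so a_1 = 1.
 x^k (k >= 2): a_k - a_{k-1} - a_{k-2} = 0, i.e. a_k = a_{k-1} + a_{k-2}.
This is the Fibonacci-type recurrence shifted so that a_0 = a_1 = 1.
Iterating: a_0=1, a_1=1, a_2=2, a_3=3, a_4=5, a_5=8, a_6=13, a_7=21, a_8=34, a_9=55, ...
a_45 = 1836311903.

1836311903


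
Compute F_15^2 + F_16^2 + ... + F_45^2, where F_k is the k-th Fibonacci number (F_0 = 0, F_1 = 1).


There is a standard identity sum_{k=0}^{N} F_k^2 = F_N * F_{N+1} (proved inductively from the telescoping relation F_k^2 = F_k F_{k+1} - F_{k-1} F_k). Then
sum_{k=15}^{45} F_k^2 = F_45 F_46 - F_14 F_15.
Computing: F_45 = 1134903170, F_46 = 1836311903, F_14 = 377, F_15 = 610.
Sum = 1134903170 * 1836311903 - 377 * 610 = 2084036199823202540.

2084036199823202540


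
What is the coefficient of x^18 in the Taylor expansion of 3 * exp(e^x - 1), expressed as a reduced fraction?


exp(e^x - 1) = sum_{k>=0} Bell_k x^k / k!, where Bell_k is the k-th Bell number.
So the coefficient of x^18 is 3 * Bell_18 / 18!.
Computing: Bell_18 = 682076806159 and 18! = 6402373705728000, giving
3 * 682076806159/6402373705728000 = 97439543737/304874938368000.

97439543737/304874938368000


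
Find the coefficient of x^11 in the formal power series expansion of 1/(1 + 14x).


Write 1/(1 + c x) = 1/(1 - (-c) x) and apply the geometric-series identity
1/(1 - y) = sum_{k>=0} y^k to get 1/(1 + c x) = sum_{k>=0} (-c)^k x^k.
So the coefficient of x^k is (-c)^k = (-1)^k * c^k.
Here c = 14 and k = 11:
(-14)^11 = -1 * 4049565169664 = -4049565169664

-4049565169664


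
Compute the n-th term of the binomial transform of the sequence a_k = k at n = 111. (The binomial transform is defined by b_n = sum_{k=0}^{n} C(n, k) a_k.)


With a_k = k, b_n = sum_{k=0}^{n} C(n, k) k. Using k * C(n, k) = n * C(n-1, k-1) gives b_n = n * sum_{k>=1} C(n-1, k-1) = n * 2^(n-1).
For n = 111: 111 * 2^110 = 111 * 1298074214633706907132624082305024 = 144086237824341466691721273135857664.

144086237824341466691721273135857664


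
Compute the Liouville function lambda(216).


The Liouville function is lambda(k) = (-1)^Omega(k), where Omega(k) counts the prime factors of k with multiplicity.
Factoring: 216 = 2 * 2 * 2 * 3 * 3 * 3, so Omega(216) = 6.
lambda(216) = (-1)^6 = 1.

1


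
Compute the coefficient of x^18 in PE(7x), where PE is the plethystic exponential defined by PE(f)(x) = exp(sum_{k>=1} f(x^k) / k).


With f(x) = 7x, the exponent is sum_{k>=1} 7 x^k / k = 7 * (-ln(1 - x)). Exponentiating:
PE(7x) = exp(-7 ln(1 - x)) = 1/(1 - x)^7.
By the negative binomial expansion, [x^n] 1/(1 - x)^7 = C(n + 6, 6).
For n = 18: C(24, 6) = 134596.

134596


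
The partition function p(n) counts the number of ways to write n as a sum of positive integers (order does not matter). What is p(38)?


Using the generating function prod_{k>=1} 1/(1-x^k), we compute p(38).
By dynamic programming over parts 1 through 38:
p(38) = 26015

26015


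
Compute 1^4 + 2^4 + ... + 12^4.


This power sum has a closed form given by Faulhaber's formula
sum_{k=1}^{m} k^p = (1 / (p + 1)) * sum_{j=0}^{p} C(p + 1, j) B_j m^(p + 1 - j),
but for small m direct computation is fastest:
1 + 16 + 81 + 256 + 625 + 1296 + 2401 + 4096 + 6561 + 10000 + 14641 + 20736 = 60710.

60710


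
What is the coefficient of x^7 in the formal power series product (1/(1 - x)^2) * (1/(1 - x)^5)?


Combine the factors: (1/(1 - x)^2) * (1/(1 - x)^5) = 1/(1 - x)^7.
Then use 1/(1 - x)^r = sum_{k>=0} C(k + r - 1, r - 1) x^k with r = 7 and k = 7:
C(13, 6) = 1716.

1716


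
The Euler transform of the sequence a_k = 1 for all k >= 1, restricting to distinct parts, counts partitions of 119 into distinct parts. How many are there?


Partitions of 119 into distinct parts can be computed via generating function.
Product (1+x)(1+x^2)(1+x^3)...
The coefficient of x^119 = 2032290

2032290


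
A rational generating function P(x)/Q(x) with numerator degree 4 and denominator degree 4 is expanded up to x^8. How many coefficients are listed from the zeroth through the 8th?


Expanding up to x^8 gives the coefficients for x^0, x^1, ..., x^8.
That is 8 + 1 = 9 coefficients in total.

9


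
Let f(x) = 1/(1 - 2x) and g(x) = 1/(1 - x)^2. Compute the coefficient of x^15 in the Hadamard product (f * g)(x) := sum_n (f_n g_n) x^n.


f has coefficients f_k = 2^k. For g = 1/(1 - x)^2 the coefficient is g_k = C(k + 1, 1) = k + 1. The Hadamard coefficient is (f * g)_k = 2^k * (k + 1).
For k = 15: 2^15 * 16 = 32768 * 16 = 524288.

524288


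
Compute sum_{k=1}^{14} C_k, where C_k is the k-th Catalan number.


C_1 through C_14: 1, 2, 5, 14, 42, 132, 429, 1430, 4862, 16796, 58786, 208012, 742900, 2674440
Sum = 1 + 2 + 5 + 14 + 42 + 132 + 429 + 1430 + 4862 + 16796 + 58786 + 208012 + 742900 + 2674440
= 3707851

3707851


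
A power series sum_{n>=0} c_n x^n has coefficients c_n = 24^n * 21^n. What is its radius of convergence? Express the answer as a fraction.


By the root test (Cauchy-Hadamard), the radius is R = 1 / limsup_n |c_n|^(1/n).
Here |c_n|^(1/n) = (24^n * 21^n)^(1/n) = 24 * 21 = 504 for all n.
So R = 1/504 = 1/504.

1/504


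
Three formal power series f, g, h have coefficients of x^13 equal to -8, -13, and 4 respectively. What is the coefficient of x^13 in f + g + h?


Series addition is componentwise:
-8 + -13 + 4
= -17

-17


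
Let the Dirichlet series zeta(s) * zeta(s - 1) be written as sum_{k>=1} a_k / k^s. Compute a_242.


Convolution gives a_k = sum_{d | k} d * 1 = sum_{d | k} d = sigma(k), the sum of positive divisors of k.
For k = 242, the divisors are 1, 2, 11, 22, 121, 242, so
sigma(242) = 1 + 2 + 11 + 22 + 121 + 242 = 399.

399


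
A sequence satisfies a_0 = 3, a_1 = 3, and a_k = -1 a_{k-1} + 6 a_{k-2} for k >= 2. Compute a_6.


The characteristic equation is t^2 + 1 t - 6 = 0, with roots r_1 = 2 and r_2 = -3 (so c_1 = r_1 + r_2, c_2 = -r_1 r_2 as required).
One can use the closed form a_n = A r_1^n + B r_2^n, but direct iteration is more reliable:
a_0 = 3, a_1 = 3, a_2 = 15, a_3 = 3, a_4 = 87, a_5 = -69, a_6 = 591.
So a_6 = 591.

591


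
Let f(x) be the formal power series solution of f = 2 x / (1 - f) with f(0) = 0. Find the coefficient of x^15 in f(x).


Apply Lagrange inversion: f = 2 x * phi(f) with phi(t) = 1/(1 - t), so
[x^n] f = 2^n * (1/n) [t^(n-1)] phi(t)^n = 2^n * (1/n) [t^(n-1)] (1 - t)^(-n) = 2^n * (1/n) C(2n - 2, n - 1) = 2^n * C_{n-1}.
For n = 15: C_14 = C(28, 14) / 15 = 40116600/15 = 2674440.
With the 2^15 = 32768 factor, the coefficient is 32768 * 2674440 = 87636049920.

87636049920


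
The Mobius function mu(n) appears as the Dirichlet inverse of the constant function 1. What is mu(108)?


108 has a squared prime factor, so mu(108) = 0.
Factorization reveals a repeated prime.

0


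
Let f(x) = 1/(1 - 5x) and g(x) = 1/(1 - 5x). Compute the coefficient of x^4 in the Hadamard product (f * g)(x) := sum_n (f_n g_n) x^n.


f has coefficients f_k = 5^k and g has coefficients g_k = 5^k, so the Hadamard product has coefficient (f*g)_k = 5^k * 5^k = 25^k.
For k = 4: 25^4 = 390625.

390625


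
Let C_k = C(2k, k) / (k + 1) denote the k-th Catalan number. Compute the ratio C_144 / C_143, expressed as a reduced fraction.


Using C_k = (2k)! / (k! (k+1)!), the ratio C_{k+1}/C_k simplifies to
C_{k+1}/C_k = [(2k+2)! / ((k+1)! (k+2)!)] * [k! (k+1)! / (2k)!]
 = (2k+2)(2k+1) / ((k+1)(k+2)) = 2(2k+1) / (k+2).
For k = 143: 2(2*143 + 1) / (143 + 2) = 574/145 = 574/145.

574/145


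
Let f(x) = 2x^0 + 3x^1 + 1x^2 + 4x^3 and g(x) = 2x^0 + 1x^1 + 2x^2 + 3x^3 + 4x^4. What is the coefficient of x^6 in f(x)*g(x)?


Cauchy product at x^6:
1*4 + 4*3
= 16

16


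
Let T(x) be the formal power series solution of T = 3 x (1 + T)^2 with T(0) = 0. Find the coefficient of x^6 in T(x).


Apply the Lagrange inversion formula: if T = 3 x * phi(T) with phi(t) = (1 + t)^2, then [x^n] T = 3^n * (1/n) [t^(n-1)] phi(t)^n = 3^n * (1/n) [t^(n-1)] (1 + t)^(2n) = 3^n * (1/n) C(2n, n-1).
Using the identity C(2n, n-1) = C(2n, n) * n / (n+1), the unscaled factor equals C(2n, n) / (n+1) = C_n, the n-th Catalan number.
For n = 6: C_6 = C(12, 6) / 7 = 924/7 = 132.
With the 3^6 = 729 factor, the coefficient is 729 * 132 = 96228.

96228


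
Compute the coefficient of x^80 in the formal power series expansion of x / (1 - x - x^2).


Let f(x) = sum_{k>=0} a_k x^k. Multiplying f(x) * (1 - x - x^2) = x and matching coefficients gives a_0 = 0, a_1 = 1, and a_k = a_{k-1} + a_{k-2} for k >= 2. These are the Fibonacci numbers F_k.
Iterating from F_0 = 0, F_1 = 1:
F_0=0, F_1=1, F_2=1, F_3=2, F_4=3, F_5=5, F_6=8, F_7=13, F_8=21, F_9=34, ...
F_80 = 23416728348467685.

23416728348467685


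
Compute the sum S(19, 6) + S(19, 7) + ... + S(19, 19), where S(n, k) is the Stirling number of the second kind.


By definition, S(n, k) counts partitions of an n-set into exactly k nonempty blocks.
Computing row n = 19 for k = 6..19:
S(19, k): 693081601779, 1492924634839, 1709751003480, 1144614626805, 477297033785, 129413217791, 23466951300, 2892439160, 243577530, 13916778, 527136, 12597, 171, 1
Sum = 5673699543152.

5673699543152


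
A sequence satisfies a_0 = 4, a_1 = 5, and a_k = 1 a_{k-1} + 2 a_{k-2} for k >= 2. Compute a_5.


The characteristic equation is t^2 - 1 t - 2 = 0, with roots r_1 = 2 and r_2 = -1 (so c_1 = r_1 + r_2, c_2 = -r_1 r_2 as required).
One can use the closed form a_n = A r_1^n + B r_2^n, but direct iteration is more reliable:
a_0 = 4, a_1 = 5, a_2 = 13, a_3 = 23, a_4 = 49, a_5 = 95.
So a_5 = 95.

95


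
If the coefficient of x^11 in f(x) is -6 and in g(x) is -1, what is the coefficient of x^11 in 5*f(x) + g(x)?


Scalar multiplication scales coefficients: 5 * -6 = -30.
Then add the g coefficient: -30 + -1
= -31

-31


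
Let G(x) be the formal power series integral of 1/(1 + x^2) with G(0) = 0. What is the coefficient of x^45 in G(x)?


1/(1 + x^2) = sum_{j>=0} (-1)^j x^(2j). Integrating termwise with G(0) = 0:
G(x) = sum_{j>=0} (-1)^j x^(2j+1) / (2j+1) = arctan(x).
Only odd powers are nonzero. For x^45 write 45 = 2*22 + 1, giving
(-1)^22 / 45 = 1/45 = 1/45.

1/45


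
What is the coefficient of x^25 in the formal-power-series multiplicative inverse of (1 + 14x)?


The inverse is 1/(1 + 14x). Apply the geometric identity 1/(1 - y) = sum_{k>=0} y^k with y = -14x:
1/(1 + 14x) = sum_{k>=0} (-14)^k x^k.
So the coefficient of x^25 is (-14)^25 = -44998795805848373114515226624.

-44998795805848373114515226624


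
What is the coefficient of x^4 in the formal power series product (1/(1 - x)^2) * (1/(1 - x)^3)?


Combine the factors: (1/(1 - x)^2) * (1/(1 - x)^3) = 1/(1 - x)^5.
Then use 1/(1 - x)^r = sum_{k>=0} C(k + r - 1, r - 1) x^k with r = 5 and k = 4:
C(8, 4) = 70.

70


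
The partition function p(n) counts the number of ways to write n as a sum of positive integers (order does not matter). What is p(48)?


Using the generating function prod_{k>=1} 1/(1-x^k), we compute p(48).
By dynamic programming over parts 1 through 48:
p(48) = 147273

147273


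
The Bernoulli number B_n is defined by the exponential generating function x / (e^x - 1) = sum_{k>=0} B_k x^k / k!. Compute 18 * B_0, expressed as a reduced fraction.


Bernoulli numbers can also be computed recursively via B_0 = 1 and sum_{j=0}^{m} C(m+1, j) B_j = 0 for m >= 1. Odd-index Bernoulli numbers vanish for k >= 3.
Computing B_0 = 1, so 18 * B_0 = 18 * 1 = 18.

18


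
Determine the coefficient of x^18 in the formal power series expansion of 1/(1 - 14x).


The geometric series identity gives 1/(1 - c x) = sum_{k>=0} c^k x^k, so the coefficient of x^k is c^k.
Here c = 14 and k = 18.
Computing: 14^18 = 426878854210636742656

426878854210636742656


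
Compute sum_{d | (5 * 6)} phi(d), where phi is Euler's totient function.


First, 5 * 6 = 30. One classical identity is sum_{d | n} phi(d) = n (each k in [1, n] has a unique gcd with n, and among the k's with gcd(k, n) = n/d there are phi(d) of them). So the sum equals 30. We also verify directly:
Divisors of 30: 1, 2, 3, 5, 6, 10, 15, 30.
phi values: 1, 1, 2, 4, 2, 4, 8, 8.
Sum = 30.

30


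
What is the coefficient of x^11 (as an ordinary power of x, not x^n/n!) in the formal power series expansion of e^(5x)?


The exponential series is e^y = sum_{k>=0} y^k / k!. Substituting y = 5x gives
e^(5x) = sum_{k>=0} 5^k x^k / k!.
So the coefficient of x^n is a^n/n! with a = 5, n = 11:
5^11 / 11! = 48828125/39916800 = 1953125/1596672

1953125/1596672


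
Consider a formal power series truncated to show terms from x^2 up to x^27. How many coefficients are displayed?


From x^2 to x^27 inclusive, the count is 27 - 2 + 1 = 26.

26


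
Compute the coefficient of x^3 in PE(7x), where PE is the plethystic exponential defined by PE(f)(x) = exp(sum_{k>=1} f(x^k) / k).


With f(x) = 7x, the exponent is sum_{k>=1} 7 x^k / k = 7 * (-ln(1 - x)). Exponentiating:
PE(7x) = exp(-7 ln(1 - x)) = 1/(1 - x)^7.
By the negative binomial expansion, [x^n] 1/(1 - x)^7 = C(n + 6, 6).
For n = 3: C(9, 6) = 84.

84


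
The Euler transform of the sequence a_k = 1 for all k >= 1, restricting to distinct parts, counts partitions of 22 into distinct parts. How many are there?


Partitions of 22 into distinct parts can be computed via generating function.
Product (1+x)(1+x^2)(1+x^3)...
The coefficient of x^22 = 89

89


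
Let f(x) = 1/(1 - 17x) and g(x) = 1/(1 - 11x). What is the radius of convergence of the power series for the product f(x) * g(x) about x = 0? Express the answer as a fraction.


The radius of 1/(1 - 17x) is 1/17 (nearest singularity at x = 1/17), and the radius of 1/(1 - 11x) is 1/11.
The product f(x)*g(x) = 1/((1 - 17x)(1 - 11x)) has singularities at both 1/17 and 1/11, so its radius of convergence is the distance to the nearest one:
min(1/17, 1/11) = 1/17.

1/17


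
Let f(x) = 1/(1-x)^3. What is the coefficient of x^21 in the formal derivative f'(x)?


Differentiate: d/dx [ 1/(1-x)^r ] = r / (1-x)^(r+1).
Here r = 3, so f'(x) = 3 / (1-x)^4.
The expansion of 1/(1-x)^(r+1) has coefficient of x^n equal to C(n+r, r).
So the coefficient of x^21 in f'(x) is
3 * C(24, 3) = 3 * 2024 = 6072

6072


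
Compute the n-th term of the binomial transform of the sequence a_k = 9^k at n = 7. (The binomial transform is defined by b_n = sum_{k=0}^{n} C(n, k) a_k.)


With a_k = 9^k, b_n = sum_{k=0}^{n} C(n, k) 9^k = (1 + 9)^n by the binomial theorem.
For n = 7: (1 + 9)^7 = 10^7 = 10000000.

10000000


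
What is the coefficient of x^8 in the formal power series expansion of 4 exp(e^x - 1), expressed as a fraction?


exp(e^x - 1) is the exponential generating function for the Bell numbers Bell_k: exp(e^x - 1) = sum_{k>=0} Bell_k x^k / k!.
So the coefficient of x^8 in 4 exp(e^x - 1) is 4 Bell_8 / 8!.
Computing: Bell_8 = 4140 and 8! = 40320, giving
4 * 4140/40320 = 23/56.

23/56


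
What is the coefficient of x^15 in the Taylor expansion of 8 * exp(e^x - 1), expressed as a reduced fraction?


exp(e^x - 1) = sum_{k>=0} Bell_k x^k / k!, where Bell_k is the k-th Bell number.
So the coefficient of x^15 is 8 * Bell_15 / 15!.
Computing: Bell_15 = 1382958545 and 15! = 1307674368000, giving
8 * 1382958545/1307674368000 = 276591709/32691859200.

276591709/32691859200


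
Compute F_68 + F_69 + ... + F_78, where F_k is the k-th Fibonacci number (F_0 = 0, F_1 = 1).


Use the identity sum_{k=0}^{N} F_k = F_{N+2} - 1 (which follows from F_{k+2} - F_{k+1} = F_k). Then
sum_{k=68}^{78} F_k = (F_{80} - 1) - (F_{69} - 1) = F_{80} - F_{69}.
Computing: F_{80} = 23416728348467685, F_{69} = 117669030460994, so
Sum = 23416728348467685 - 117669030460994 = 23299059318006691.

23299059318006691


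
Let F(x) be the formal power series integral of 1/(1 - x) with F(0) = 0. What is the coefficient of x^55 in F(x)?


1/(1 - x) = sum_{k>=0} x^k. Integrating termwise and using F(0) = 0 gives
F(x) = sum_{k>=0} x^(k+1) / (k+1) = sum_{m>=1} x^m / m = -ln(1 - x).
So the coefficient of x^55 is 1/55 = 1/55.

1/55
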